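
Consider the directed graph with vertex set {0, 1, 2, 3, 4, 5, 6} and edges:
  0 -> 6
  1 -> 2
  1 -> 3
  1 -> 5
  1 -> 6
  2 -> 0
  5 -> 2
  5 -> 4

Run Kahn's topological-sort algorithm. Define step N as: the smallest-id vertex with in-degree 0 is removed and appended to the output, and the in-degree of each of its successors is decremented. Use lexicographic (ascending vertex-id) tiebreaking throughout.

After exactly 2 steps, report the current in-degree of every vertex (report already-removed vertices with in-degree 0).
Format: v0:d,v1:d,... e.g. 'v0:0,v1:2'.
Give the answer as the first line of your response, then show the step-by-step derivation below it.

v0:1,v1:0,v2:1,v3:0,v4:1,v5:0,v6:1

step 1: output 1; order=[1]; indeg=(1,0,1,0,1,0,1)
step 2: output 3; order=[1,3]; indeg=(1,0,1,0,1,0,1)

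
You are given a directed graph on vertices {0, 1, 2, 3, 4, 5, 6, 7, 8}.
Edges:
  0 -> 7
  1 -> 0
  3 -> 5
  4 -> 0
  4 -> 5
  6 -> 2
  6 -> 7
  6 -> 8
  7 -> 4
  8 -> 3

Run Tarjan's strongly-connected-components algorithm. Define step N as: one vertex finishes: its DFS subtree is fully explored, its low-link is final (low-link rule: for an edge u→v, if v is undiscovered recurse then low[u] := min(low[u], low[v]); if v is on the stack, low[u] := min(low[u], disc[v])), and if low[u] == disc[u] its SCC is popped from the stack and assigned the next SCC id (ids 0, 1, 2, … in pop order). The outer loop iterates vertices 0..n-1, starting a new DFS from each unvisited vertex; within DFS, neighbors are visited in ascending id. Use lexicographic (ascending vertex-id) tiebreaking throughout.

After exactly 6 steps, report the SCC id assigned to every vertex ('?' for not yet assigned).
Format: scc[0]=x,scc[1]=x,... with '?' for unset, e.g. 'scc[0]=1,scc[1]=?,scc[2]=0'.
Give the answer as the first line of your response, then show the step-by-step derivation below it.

scc[0]=1,scc[1]=2,scc[2]=3,scc[3]=?,scc[4]=1,scc[5]=0,scc[6]=?,scc[7]=1,scc[8]=?

step 1: low=(low[0]=0,low[1]=?,low[2]=?,low[3]=?,low[4]=0,low[5]=3,low[6]=?,low[7]=1,low[8]=?); scc=(scc[0]=?,scc[1]=?,scc[2]=?,scc[3]=?,scc[4]=?,scc[5]=0,scc[6]=?,scc[7]=?,scc[8]=?)
step 2: low=(low[0]=0,low[1]=?,low[2]=?,low[3]=?,low[4]=0,low[5]=3,low[6]=?,low[7]=1,low[8]=?); scc=(scc[0]=?,scc[1]=?,scc[2]=?,scc[3]=?,scc[4]=?,scc[5]=0,scc[6]=?,scc[7]=?,scc[8]=?)
step 3: low=(low[0]=0,low[1]=?,low[2]=?,low[3]=?,low[4]=0,low[5]=3,low[6]=?,low[7]=0,low[8]=?); scc=(scc[0]=?,scc[1]=?,scc[2]=?,scc[3]=?,scc[4]=?,scc[5]=0,scc[6]=?,scc[7]=?,scc[8]=?)
step 4: low=(low[0]=0,low[1]=?,low[2]=?,low[3]=?,low[4]=0,low[5]=3,low[6]=?,low[7]=0,low[8]=?); scc=(scc[0]=1,scc[1]=?,scc[2]=?,scc[3]=?,scc[4]=1,scc[5]=0,scc[6]=?,scc[7]=1,scc[8]=?)
step 5: low=(low[0]=0,low[1]=4,low[2]=?,low[3]=?,low[4]=0,low[5]=3,low[6]=?,low[7]=0,low[8]=?); scc=(scc[0]=1,scc[1]=2,scc[2]=?,scc[3]=?,scc[4]=1,scc[5]=0,scc[6]=?,scc[7]=1,scc[8]=?)
step 6: low=(low[0]=0,low[1]=4,low[2]=5,low[3]=?,low[4]=0,low[5]=3,low[6]=?,low[7]=0,low[8]=?); scc=(scc[0]=1,scc[1]=2,scc[2]=3,scc[3]=?,scc[4]=1,scc[5]=0,scc[6]=?,scc[7]=1,scc[8]=?)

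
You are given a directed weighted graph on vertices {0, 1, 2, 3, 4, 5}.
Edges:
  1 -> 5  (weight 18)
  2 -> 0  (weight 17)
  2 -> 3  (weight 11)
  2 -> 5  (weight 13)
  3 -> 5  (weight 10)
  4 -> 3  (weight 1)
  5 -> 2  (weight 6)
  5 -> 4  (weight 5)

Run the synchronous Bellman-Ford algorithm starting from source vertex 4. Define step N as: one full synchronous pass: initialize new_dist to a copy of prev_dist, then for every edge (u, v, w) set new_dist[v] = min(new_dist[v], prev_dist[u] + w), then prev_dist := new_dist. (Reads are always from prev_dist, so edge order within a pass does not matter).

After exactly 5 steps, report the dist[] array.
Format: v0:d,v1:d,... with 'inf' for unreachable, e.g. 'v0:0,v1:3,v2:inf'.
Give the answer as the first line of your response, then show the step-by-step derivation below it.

v0:34,v1:inf,v2:17,v3:1,v4:0,v5:11

step 1: dist = v0:inf,v1:inf,v2:inf,v3:1,v4:0,v5:inf
step 2: dist = v0:inf,v1:inf,v2:inf,v3:1,v4:0,v5:11
step 3: dist = v0:inf,v1:inf,v2:17,v3:1,v4:0,v5:11
step 4: dist = v0:34,v1:inf,v2:17,v3:1,v4:0,v5:11
step 5: dist = v0:34,v1:inf,v2:17,v3:1,v4:0,v5:11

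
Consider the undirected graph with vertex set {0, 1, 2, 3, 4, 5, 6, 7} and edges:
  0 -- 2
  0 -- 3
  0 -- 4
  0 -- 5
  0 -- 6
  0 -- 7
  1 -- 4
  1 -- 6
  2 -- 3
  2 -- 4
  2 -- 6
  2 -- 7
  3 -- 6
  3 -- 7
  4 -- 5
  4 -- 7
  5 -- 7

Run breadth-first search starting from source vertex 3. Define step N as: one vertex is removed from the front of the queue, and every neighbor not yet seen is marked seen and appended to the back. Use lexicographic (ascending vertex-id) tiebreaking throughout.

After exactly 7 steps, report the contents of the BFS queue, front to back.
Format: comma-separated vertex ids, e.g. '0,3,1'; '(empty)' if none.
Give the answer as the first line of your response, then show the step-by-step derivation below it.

1

step 1: dequeue 3; queue=[0,2,6,7]; order=3
step 2: dequeue 0; queue=[2,6,7,4,5]; order=3,0
step 3: dequeue 2; queue=[6,7,4,5]; order=3,0,2
step 4: dequeue 6; queue=[7,4,5,1]; order=3,0,2,6
step 5: dequeue 7; queue=[4,5,1]; order=3,0,2,6,7
step 6: dequeue 4; queue=[5,1]; order=3,0,2,6,7,4
step 7: dequeue 5; queue=[1]; order=3,0,2,6,7,4,5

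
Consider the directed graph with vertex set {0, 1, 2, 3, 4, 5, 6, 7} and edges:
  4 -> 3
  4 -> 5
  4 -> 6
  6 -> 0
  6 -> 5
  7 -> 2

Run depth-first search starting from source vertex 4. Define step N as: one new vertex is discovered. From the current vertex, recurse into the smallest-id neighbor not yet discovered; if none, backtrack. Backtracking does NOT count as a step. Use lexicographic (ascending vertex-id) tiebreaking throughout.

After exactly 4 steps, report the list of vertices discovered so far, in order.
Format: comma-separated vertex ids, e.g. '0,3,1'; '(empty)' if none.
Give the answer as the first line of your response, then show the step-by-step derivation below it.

4,3,5,6

step 1: discover 4; path=4; order=4
step 2: discover 3; path=4>3; order=4,3
step 3: discover 5; path=4>5; order=4,3,5
step 4: discover 6; path=4>6; order=4,3,5,6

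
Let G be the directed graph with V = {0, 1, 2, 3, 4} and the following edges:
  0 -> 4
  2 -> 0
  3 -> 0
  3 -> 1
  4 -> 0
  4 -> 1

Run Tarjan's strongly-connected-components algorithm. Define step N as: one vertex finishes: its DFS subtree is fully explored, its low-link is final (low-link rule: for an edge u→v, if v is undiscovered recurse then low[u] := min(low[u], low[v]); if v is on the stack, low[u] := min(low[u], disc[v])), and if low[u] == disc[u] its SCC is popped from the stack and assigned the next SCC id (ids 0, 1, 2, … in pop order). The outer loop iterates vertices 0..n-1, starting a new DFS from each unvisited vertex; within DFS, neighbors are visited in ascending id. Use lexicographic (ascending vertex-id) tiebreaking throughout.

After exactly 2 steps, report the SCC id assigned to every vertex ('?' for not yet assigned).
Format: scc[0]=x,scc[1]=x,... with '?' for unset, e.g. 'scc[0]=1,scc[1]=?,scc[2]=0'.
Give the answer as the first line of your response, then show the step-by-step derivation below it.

scc[0]=?,scc[1]=0,scc[2]=?,scc[3]=?,scc[4]=?

step 1: low=(low[0]=0,low[1]=2,low[2]=?,low[3]=?,low[4]=0); scc=(scc[0]=?,scc[1]=0,scc[2]=?,scc[3]=?,scc[4]=?)
step 2: low=(low[0]=0,low[1]=2,low[2]=?,low[3]=?,low[4]=0); scc=(scc[0]=?,scc[1]=0,scc[2]=?,scc[3]=?,scc[4]=?)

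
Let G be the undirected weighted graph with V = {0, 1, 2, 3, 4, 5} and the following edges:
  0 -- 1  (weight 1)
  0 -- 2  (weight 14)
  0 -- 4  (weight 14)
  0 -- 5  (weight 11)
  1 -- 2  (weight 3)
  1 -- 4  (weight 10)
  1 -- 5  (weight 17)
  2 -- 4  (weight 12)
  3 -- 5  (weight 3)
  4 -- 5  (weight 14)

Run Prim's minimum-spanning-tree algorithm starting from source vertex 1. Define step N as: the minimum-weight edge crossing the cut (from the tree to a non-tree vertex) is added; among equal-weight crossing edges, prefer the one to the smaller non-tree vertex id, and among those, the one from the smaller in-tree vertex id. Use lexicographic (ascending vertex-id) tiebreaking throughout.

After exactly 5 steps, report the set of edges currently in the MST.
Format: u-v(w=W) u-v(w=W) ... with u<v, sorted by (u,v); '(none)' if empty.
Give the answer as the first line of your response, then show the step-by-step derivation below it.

0-1(w=1) 0-5(w=11) 1-2(w=3) 1-4(w=10) 3-5(w=3)

step 1: add edge 0-1 (w=1); MST = {0-1(w=1)}
step 2: add edge 1-2 (w=3); MST = {0-1(w=1) 1-2(w=3)}
step 3: add edge 1-4 (w=10); MST = {0-1(w=1) 1-2(w=3) 1-4(w=10)}
step 4: add edge 0-5 (w=11); MST = {0-1(w=1) 0-5(w=11) 1-2(w=3) 1-4(w=10)}
step 5: add edge 3-5 (w=3); MST = {0-1(w=1) 0-5(w=11) 1-2(w=3) 1-4(w=10) 3-5(w=3)}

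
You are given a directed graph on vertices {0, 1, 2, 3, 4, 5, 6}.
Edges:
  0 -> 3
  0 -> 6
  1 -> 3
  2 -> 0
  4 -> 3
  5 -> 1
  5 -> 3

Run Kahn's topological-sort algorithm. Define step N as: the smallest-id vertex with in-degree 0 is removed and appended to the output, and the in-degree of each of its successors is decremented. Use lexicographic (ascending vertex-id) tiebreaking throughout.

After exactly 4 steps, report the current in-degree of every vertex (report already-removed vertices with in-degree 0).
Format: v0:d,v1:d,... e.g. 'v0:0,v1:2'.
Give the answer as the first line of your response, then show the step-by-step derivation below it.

v0:0,v1:0,v2:0,v3:1,v4:0,v5:0,v6:0

step 1: output 2; order=[2]; indeg=(0,1,0,4,0,0,1)
step 2: output 0; order=[2,0]; indeg=(0,1,0,3,0,0,0)
step 3: output 4; order=[2,0,4]; indeg=(0,1,0,2,0,0,0)
step 4: output 5; order=[2,0,4,5]; indeg=(0,0,0,1,0,0,0)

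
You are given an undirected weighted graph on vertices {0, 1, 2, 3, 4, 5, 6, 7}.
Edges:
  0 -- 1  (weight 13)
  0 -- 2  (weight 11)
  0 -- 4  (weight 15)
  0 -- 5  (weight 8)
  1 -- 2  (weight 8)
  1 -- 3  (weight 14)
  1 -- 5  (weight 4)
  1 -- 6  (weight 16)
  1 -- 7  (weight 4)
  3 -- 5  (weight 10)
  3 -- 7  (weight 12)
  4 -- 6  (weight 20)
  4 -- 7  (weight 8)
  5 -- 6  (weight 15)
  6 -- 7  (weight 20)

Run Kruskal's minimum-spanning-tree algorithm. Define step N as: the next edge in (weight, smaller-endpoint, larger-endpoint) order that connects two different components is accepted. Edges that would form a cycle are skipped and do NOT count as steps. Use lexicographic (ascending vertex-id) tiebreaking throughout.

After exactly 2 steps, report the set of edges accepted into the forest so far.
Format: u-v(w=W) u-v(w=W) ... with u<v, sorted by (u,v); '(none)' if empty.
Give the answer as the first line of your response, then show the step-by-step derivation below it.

1-5(w=4) 1-7(w=4)

step 1: add edge 1-5 (w=4); MST = {1-5(w=4)}
step 2: add edge 1-7 (w=4); MST = {1-5(w=4) 1-7(w=4)}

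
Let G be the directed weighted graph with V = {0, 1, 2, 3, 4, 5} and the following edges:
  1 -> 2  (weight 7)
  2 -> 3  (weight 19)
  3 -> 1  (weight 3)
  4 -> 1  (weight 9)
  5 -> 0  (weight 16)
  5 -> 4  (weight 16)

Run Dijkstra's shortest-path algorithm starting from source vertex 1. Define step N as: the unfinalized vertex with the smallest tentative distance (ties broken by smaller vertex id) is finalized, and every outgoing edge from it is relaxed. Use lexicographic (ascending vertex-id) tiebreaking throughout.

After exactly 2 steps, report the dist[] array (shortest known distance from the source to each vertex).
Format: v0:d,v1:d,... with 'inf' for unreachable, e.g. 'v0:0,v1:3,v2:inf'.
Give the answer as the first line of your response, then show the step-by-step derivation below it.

v0:inf,v1:0,v2:7,v3:26,v4:inf,v5:inf

step 1: dist = v0:inf,v1:0,v2:7,v3:inf,v4:inf,v5:inf
step 2: dist = v0:inf,v1:0,v2:7,v3:26,v4:inf,v5:inf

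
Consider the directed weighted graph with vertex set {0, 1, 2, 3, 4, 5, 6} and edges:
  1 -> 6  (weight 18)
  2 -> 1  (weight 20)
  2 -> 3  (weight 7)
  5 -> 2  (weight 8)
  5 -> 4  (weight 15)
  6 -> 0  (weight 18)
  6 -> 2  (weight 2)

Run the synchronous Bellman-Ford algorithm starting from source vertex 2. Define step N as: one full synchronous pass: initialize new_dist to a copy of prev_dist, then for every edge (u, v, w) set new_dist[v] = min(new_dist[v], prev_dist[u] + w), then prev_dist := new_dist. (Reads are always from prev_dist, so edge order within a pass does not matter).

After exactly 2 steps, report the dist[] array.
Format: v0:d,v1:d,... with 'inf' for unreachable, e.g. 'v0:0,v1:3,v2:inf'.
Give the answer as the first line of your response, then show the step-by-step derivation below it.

v0:inf,v1:20,v2:0,v3:7,v4:inf,v5:inf,v6:38

step 1: dist = v0:inf,v1:20,v2:0,v3:7,v4:inf,v5:inf,v6:inf
step 2: dist = v0:inf,v1:20,v2:0,v3:7,v4:inf,v5:inf,v6:38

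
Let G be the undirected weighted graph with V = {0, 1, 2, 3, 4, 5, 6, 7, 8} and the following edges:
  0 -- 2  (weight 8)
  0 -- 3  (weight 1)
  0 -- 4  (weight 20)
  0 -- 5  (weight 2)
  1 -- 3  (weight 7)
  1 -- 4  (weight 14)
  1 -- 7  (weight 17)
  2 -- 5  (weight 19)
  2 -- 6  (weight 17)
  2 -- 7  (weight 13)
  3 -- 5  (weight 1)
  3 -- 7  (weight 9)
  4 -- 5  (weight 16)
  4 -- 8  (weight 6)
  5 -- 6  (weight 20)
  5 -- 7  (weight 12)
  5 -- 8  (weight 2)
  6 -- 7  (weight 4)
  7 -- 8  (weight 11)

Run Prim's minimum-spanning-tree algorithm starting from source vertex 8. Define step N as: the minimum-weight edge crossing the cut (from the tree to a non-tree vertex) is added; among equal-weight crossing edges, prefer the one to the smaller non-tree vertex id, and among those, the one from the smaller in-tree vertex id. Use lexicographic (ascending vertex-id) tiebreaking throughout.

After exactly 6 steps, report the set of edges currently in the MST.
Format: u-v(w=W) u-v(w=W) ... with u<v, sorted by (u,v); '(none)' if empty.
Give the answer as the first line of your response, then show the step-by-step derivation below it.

0-2(w=8) 0-3(w=1) 1-3(w=7) 3-5(w=1) 4-8(w=6) 5-8(w=2)

step 1: add edge 5-8 (w=2); MST = {5-8(w=2)}
step 2: add edge 3-5 (w=1); MST = {3-5(w=1) 5-8(w=2)}
step 3: add edge 0-3 (w=1); MST = {0-3(w=1) 3-5(w=1) 5-8(w=2)}
step 4: add edge 4-8 (w=6); MST = {0-3(w=1) 3-5(w=1) 4-8(w=6) 5-8(w=2)}
step 5: add edge 1-3 (w=7); MST = {0-3(w=1) 1-3(w=7) 3-5(w=1) 4-8(w=6) 5-8(w=2)}
step 6: add edge 0-2 (w=8); MST = {0-2(w=8) 0-3(w=1) 1-3(w=7) 3-5(w=1) 4-8(w=6) 5-8(w=2)}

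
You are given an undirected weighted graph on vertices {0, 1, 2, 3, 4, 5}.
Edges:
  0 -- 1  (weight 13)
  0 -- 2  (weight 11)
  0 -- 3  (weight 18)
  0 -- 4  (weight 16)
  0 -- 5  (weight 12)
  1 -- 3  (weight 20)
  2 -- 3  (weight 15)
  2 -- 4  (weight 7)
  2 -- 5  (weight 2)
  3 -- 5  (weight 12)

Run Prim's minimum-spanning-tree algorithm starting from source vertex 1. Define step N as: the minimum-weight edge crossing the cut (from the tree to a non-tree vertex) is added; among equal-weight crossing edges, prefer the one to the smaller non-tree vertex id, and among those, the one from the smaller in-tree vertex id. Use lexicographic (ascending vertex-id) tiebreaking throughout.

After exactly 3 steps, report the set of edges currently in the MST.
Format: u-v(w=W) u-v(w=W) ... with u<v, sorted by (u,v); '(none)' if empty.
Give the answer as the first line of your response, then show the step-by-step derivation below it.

0-1(w=13) 0-2(w=11) 2-5(w=2)

step 1: add edge 0-1 (w=13); MST = {0-1(w=13)}
step 2: add edge 0-2 (w=11); MST = {0-1(w=13) 0-2(w=11)}
step 3: add edge 2-5 (w=2); MST = {0-1(w=13) 0-2(w=11) 2-5(w=2)}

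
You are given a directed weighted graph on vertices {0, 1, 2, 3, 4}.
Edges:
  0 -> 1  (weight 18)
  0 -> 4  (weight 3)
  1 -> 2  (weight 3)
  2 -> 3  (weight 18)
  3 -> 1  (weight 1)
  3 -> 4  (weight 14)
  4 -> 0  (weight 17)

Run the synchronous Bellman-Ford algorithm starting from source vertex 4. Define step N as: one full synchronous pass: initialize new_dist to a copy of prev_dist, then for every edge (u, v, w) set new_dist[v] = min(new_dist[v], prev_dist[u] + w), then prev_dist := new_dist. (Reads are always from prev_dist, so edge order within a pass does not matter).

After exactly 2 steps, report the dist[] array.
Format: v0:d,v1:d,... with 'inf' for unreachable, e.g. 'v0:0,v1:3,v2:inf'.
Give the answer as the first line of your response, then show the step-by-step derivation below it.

v0:17,v1:35,v2:inf,v3:inf,v4:0

step 1: dist = v0:17,v1:inf,v2:inf,v3:inf,v4:0
step 2: dist = v0:17,v1:35,v2:inf,v3:inf,v4:0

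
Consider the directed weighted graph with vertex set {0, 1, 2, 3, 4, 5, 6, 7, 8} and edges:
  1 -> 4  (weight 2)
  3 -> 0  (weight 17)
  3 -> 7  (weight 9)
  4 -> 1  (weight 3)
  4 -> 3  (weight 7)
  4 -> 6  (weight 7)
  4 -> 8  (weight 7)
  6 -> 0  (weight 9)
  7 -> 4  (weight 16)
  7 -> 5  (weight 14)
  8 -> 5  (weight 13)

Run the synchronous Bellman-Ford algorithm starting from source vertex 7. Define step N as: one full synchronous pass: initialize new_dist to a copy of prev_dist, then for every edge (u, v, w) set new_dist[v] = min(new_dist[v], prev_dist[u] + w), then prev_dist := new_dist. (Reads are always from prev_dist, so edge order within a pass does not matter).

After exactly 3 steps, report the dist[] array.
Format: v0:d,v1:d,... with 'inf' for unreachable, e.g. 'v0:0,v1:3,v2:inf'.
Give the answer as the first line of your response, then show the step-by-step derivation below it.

v0:32,v1:19,v2:inf,v3:23,v4:16,v5:14,v6:23,v7:0,v8:23

step 1: dist = v0:inf,v1:inf,v2:inf,v3:inf,v4:16,v5:14,v6:inf,v7:0,v8:inf
step 2: dist = v0:inf,v1:19,v2:inf,v3:23,v4:16,v5:14,v6:23,v7:0,v8:23
step 3: dist = v0:32,v1:19,v2:inf,v3:23,v4:16,v5:14,v6:23,v7:0,v8:23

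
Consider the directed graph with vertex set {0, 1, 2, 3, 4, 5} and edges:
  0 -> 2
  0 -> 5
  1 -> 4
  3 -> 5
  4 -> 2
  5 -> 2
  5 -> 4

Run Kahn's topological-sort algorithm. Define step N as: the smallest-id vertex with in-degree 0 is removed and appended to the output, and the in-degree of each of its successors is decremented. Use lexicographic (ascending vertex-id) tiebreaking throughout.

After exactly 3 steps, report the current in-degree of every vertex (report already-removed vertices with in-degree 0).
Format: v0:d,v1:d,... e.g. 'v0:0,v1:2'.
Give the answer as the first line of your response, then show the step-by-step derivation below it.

v0:0,v1:0,v2:2,v3:0,v4:1,v5:0

step 1: output 0; order=[0]; indeg=(0,0,2,0,2,1)
step 2: output 1; order=[0,1]; indeg=(0,0,2,0,1,1)
step 3: output 3; order=[0,1,3]; indeg=(0,0,2,0,1,0)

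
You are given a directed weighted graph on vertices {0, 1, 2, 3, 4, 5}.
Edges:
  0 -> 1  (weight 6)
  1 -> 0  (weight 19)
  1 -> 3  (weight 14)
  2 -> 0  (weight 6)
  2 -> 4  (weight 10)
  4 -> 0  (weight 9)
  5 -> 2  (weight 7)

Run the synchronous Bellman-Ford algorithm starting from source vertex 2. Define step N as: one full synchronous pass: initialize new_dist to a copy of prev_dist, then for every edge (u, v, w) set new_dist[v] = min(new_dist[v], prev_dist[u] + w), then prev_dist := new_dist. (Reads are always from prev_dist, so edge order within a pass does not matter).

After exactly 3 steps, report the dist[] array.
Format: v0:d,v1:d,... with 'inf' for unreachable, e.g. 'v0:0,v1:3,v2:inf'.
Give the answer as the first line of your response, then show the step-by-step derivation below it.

v0:6,v1:12,v2:0,v3:26,v4:10,v5:inf

step 1: dist = v0:6,v1:inf,v2:0,v3:inf,v4:10,v5:inf
step 2: dist = v0:6,v1:12,v2:0,v3:inf,v4:10,v5:inf
step 3: dist = v0:6,v1:12,v2:0,v3:26,v4:10,v5:inf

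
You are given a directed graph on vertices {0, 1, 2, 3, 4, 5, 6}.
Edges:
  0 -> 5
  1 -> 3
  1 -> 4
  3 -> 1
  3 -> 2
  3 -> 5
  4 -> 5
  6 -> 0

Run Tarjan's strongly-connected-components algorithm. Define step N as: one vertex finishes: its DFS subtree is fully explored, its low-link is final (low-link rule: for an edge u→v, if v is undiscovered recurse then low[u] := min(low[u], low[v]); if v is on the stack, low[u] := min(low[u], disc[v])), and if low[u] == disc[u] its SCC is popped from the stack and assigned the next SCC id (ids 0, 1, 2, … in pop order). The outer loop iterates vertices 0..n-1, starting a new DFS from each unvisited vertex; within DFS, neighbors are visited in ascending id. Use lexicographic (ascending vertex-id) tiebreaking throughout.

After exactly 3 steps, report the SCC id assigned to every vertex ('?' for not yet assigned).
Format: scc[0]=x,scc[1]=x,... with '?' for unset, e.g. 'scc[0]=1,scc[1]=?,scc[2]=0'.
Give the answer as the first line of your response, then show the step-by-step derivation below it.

scc[0]=1,scc[1]=?,scc[2]=2,scc[3]=?,scc[4]=?,scc[5]=0,scc[6]=?

step 1: low=(low[0]=0,low[1]=?,low[2]=?,low[3]=?,low[4]=?,low[5]=1,low[6]=?); scc=(scc[0]=?,scc[1]=?,scc[2]=?,scc[3]=?,scc[4]=?,scc[5]=0,scc[6]=?)
step 2: low=(low[0]=0,low[1]=?,low[2]=?,low[3]=?,low[4]=?,low[5]=1,low[6]=?); scc=(scc[0]=1,scc[1]=?,scc[2]=?,scc[3]=?,scc[4]=?,scc[5]=0,scc[6]=?)
step 3: low=(low[0]=0,low[1]=2,low[2]=4,low[3]=2,low[4]=?,low[5]=1,low[6]=?); scc=(scc[0]=1,scc[1]=?,scc[2]=2,scc[3]=?,scc[4]=?,scc[5]=0,scc[6]=?)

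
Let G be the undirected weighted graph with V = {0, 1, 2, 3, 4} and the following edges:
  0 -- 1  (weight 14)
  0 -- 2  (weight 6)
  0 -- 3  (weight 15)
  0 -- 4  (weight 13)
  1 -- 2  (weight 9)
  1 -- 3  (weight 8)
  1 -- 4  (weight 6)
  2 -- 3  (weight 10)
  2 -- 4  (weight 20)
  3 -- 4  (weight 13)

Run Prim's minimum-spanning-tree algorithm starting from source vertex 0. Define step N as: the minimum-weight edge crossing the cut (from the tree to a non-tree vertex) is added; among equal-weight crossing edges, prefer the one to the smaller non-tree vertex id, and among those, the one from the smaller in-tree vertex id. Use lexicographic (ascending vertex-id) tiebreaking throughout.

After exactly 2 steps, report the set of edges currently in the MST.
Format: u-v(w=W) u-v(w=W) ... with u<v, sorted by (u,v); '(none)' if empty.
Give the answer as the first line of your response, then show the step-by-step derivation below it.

0-2(w=6) 1-2(w=9)

step 1: add edge 0-2 (w=6); MST = {0-2(w=6)}
step 2: add edge 1-2 (w=9); MST = {0-2(w=6) 1-2(w=9)}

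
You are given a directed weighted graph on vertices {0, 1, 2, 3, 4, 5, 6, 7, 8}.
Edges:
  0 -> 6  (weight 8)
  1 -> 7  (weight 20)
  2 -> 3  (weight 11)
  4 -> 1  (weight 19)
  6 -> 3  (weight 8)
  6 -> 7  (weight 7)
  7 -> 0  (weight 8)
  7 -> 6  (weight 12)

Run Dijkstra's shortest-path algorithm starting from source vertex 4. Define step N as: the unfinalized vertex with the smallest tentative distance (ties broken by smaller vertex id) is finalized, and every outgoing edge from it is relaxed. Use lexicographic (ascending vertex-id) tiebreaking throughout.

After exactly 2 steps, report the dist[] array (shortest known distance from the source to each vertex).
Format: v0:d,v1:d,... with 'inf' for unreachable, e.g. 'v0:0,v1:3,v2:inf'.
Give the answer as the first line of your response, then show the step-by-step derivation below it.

v0:inf,v1:19,v2:inf,v3:inf,v4:0,v5:inf,v6:inf,v7:39,v8:inf

step 1: dist = v0:inf,v1:19,v2:inf,v3:inf,v4:0,v5:inf,v6:inf,v7:inf,v8:inf
step 2: dist = v0:inf,v1:19,v2:inf,v3:inf,v4:0,v5:inf,v6:inf,v7:39,v8:inf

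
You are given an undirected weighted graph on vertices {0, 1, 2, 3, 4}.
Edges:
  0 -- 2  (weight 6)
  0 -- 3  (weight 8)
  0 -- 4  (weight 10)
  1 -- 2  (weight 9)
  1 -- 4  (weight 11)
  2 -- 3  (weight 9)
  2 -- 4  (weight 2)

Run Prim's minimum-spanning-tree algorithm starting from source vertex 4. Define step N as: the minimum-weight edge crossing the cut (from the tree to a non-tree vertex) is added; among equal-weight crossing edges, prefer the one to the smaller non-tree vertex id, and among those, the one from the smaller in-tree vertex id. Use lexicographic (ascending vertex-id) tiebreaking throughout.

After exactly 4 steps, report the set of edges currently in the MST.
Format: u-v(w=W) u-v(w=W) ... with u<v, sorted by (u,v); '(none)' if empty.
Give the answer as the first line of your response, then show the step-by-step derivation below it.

0-2(w=6) 0-3(w=8) 1-2(w=9) 2-4(w=2)

step 1: add edge 2-4 (w=2); MST = {2-4(w=2)}
step 2: add edge 0-2 (w=6); MST = {0-2(w=6) 2-4(w=2)}
step 3: add edge 0-3 (w=8); MST = {0-2(w=6) 0-3(w=8) 2-4(w=2)}
step 4: add edge 1-2 (w=9); MST = {0-2(w=6) 0-3(w=8) 1-2(w=9) 2-4(w=2)}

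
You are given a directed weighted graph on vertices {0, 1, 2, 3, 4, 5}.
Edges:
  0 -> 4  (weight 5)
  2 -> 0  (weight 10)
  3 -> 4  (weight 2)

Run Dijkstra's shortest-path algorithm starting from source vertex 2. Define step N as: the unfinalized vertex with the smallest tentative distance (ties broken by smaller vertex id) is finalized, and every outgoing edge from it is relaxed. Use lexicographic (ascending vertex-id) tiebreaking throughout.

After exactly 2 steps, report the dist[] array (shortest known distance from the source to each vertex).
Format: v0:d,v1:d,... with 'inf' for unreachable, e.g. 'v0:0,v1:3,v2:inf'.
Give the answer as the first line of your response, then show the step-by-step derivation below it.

v0:10,v1:inf,v2:0,v3:inf,v4:15,v5:inf

step 1: dist = v0:10,v1:inf,v2:0,v3:inf,v4:inf,v5:inf
step 2: dist = v0:10,v1:inf,v2:0,v3:inf,v4:15,v5:inf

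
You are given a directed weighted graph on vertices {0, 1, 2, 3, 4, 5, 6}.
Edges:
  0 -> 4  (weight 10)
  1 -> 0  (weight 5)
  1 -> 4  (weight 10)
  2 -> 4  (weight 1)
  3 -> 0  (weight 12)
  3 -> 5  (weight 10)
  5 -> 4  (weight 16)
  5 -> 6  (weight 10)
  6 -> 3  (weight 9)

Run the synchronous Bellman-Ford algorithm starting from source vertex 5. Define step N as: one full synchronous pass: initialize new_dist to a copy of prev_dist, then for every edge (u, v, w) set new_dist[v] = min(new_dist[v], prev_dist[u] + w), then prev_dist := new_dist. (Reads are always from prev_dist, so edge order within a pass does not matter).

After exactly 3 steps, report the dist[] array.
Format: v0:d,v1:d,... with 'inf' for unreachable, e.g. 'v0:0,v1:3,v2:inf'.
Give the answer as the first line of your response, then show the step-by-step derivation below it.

v0:31,v1:inf,v2:inf,v3:19,v4:16,v5:0,v6:10

step 1: dist = v0:inf,v1:inf,v2:inf,v3:inf,v4:16,v5:0,v6:10
step 2: dist = v0:inf,v1:inf,v2:inf,v3:19,v4:16,v5:0,v6:10
step 3: dist = v0:31,v1:inf,v2:inf,v3:19,v4:16,v5:0,v6:10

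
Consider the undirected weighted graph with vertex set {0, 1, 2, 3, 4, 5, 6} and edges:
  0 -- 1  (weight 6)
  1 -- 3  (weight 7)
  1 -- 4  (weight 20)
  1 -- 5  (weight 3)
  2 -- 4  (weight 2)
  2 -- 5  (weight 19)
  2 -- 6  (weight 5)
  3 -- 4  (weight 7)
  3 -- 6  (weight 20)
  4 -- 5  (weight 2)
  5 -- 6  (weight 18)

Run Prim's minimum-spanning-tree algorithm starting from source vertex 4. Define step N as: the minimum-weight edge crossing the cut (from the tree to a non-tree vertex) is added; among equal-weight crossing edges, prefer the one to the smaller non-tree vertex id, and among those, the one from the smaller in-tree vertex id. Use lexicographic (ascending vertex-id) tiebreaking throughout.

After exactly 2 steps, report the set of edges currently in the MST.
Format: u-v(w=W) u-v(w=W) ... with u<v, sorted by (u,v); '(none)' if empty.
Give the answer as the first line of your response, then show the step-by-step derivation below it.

2-4(w=2) 4-5(w=2)

step 1: add edge 2-4 (w=2); MST = {2-4(w=2)}
step 2: add edge 4-5 (w=2); MST = {2-4(w=2) 4-5(w=2)}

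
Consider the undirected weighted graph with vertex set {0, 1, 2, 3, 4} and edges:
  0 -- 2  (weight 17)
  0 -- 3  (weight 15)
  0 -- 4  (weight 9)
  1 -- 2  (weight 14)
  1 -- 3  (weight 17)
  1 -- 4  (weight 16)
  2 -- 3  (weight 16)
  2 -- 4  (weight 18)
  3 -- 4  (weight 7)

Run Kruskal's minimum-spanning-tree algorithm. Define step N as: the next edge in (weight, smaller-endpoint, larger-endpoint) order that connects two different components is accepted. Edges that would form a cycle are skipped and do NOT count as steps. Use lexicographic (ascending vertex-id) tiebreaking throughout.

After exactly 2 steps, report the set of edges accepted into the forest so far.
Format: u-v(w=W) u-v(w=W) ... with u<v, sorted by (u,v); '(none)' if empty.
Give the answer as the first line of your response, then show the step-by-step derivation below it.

0-4(w=9) 3-4(w=7)

step 1: add edge 3-4 (w=7); MST = {3-4(w=7)}
step 2: add edge 0-4 (w=9); MST = {0-4(w=9) 3-4(w=7)}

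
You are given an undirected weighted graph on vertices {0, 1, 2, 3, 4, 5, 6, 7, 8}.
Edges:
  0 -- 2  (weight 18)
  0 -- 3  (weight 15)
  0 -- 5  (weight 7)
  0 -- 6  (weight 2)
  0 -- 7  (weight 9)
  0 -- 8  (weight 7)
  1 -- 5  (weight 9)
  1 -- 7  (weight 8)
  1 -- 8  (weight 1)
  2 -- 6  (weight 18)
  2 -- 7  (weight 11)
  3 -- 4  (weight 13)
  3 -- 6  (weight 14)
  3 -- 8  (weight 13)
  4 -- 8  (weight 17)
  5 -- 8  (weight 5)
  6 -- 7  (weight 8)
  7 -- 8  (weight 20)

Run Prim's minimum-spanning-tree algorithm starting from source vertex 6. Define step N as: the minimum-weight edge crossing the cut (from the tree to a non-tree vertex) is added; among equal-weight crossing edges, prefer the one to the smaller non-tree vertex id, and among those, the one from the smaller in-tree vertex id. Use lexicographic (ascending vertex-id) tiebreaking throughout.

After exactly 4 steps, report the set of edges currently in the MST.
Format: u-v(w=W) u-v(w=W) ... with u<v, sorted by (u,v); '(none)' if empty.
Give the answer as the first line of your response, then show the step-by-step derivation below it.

0-5(w=7) 0-6(w=2) 1-8(w=1) 5-8(w=5)

step 1: add edge 0-6 (w=2); MST = {0-6(w=2)}
step 2: add edge 0-5 (w=7); MST = {0-5(w=7) 0-6(w=2)}
step 3: add edge 5-8 (w=5); MST = {0-5(w=7) 0-6(w=2) 5-8(w=5)}
step 4: add edge 1-8 (w=1); MST = {0-5(w=7) 0-6(w=2) 1-8(w=1) 5-8(w=5)}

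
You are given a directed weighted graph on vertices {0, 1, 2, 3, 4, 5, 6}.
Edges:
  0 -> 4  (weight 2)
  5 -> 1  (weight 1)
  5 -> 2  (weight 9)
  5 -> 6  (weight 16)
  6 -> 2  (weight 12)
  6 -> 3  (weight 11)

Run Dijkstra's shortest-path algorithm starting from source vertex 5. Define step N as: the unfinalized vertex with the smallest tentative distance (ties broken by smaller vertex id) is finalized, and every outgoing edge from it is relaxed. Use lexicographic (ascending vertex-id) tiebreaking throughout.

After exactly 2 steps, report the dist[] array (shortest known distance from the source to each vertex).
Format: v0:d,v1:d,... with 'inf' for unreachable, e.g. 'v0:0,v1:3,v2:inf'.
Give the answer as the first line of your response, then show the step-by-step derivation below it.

v0:inf,v1:1,v2:9,v3:inf,v4:inf,v5:0,v6:16

step 1: dist = v0:inf,v1:1,v2:9,v3:inf,v4:inf,v5:0,v6:16
step 2: dist = v0:inf,v1:1,v2:9,v3:inf,v4:inf,v5:0,v6:16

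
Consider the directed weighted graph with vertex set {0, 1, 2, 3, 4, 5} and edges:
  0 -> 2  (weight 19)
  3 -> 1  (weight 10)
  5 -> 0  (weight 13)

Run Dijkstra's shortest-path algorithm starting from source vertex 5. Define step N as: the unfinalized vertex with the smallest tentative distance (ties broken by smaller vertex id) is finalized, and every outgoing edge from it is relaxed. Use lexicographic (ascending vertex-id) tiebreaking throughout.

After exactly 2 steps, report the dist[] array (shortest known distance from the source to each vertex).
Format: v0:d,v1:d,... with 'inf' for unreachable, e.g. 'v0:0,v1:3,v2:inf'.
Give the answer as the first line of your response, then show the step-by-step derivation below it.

v0:13,v1:inf,v2:32,v3:inf,v4:inf,v5:0

step 1: dist = v0:13,v1:inf,v2:inf,v3:inf,v4:inf,v5:0
step 2: dist = v0:13,v1:inf,v2:32,v3:inf,v4:inf,v5:0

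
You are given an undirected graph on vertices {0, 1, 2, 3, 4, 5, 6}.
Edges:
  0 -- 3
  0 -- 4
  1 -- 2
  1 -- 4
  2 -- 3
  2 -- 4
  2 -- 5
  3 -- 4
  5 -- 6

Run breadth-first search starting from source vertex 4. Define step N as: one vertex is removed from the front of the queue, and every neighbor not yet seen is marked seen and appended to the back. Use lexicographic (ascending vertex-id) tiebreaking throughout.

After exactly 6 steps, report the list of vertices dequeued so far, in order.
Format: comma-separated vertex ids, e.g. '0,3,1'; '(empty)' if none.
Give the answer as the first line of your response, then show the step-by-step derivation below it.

4,0,1,2,3,5

step 1: dequeue 4; queue=[0,1,2,3]; order=4
step 2: dequeue 0; queue=[1,2,3]; order=4,0
step 3: dequeue 1; queue=[2,3]; order=4,0,1
step 4: dequeue 2; queue=[3,5]; order=4,0,1,2
step 5: dequeue 3; queue=[5]; order=4,0,1,2,3
step 6: dequeue 5; queue=[6]; order=4,0,1,2,3,5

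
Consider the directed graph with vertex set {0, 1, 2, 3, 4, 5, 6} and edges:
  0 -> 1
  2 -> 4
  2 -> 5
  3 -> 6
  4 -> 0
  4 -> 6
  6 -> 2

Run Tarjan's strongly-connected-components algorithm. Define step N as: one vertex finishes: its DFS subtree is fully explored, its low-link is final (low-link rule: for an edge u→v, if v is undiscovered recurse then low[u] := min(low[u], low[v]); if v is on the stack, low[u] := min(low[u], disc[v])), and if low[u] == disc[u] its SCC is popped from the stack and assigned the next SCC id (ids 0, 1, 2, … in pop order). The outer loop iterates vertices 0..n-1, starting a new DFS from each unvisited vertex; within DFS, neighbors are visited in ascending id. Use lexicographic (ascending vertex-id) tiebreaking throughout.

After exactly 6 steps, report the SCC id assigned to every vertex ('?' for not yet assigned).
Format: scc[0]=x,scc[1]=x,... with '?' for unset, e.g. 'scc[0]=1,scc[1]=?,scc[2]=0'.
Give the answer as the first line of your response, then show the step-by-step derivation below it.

scc[0]=1,scc[1]=0,scc[2]=3,scc[3]=?,scc[4]=3,scc[5]=2,scc[6]=3

step 1: low=(low[0]=0,low[1]=1,low[2]=?,low[3]=?,low[4]=?,low[5]=?,low[6]=?); scc=(scc[0]=?,scc[1]=0,scc[2]=?,scc[3]=?,scc[4]=?,scc[5]=?,scc[6]=?)
step 2: low=(low[0]=0,low[1]=1,low[2]=?,low[3]=?,low[4]=?,low[5]=?,low[6]=?); scc=(scc[0]=1,scc[1]=0,scc[2]=?,scc[3]=?,scc[4]=?,scc[5]=?,scc[6]=?)
step 3: low=(low[0]=0,low[1]=1,low[2]=2,low[3]=?,low[4]=3,low[5]=?,low[6]=2); scc=(scc[0]=1,scc[1]=0,scc[2]=?,scc[3]=?,scc[4]=?,scc[5]=?,scc[6]=?)
step 4: low=(low[0]=0,low[1]=1,low[2]=2,low[3]=?,low[4]=2,low[5]=?,low[6]=2); scc=(scc[0]=1,scc[1]=0,scc[2]=?,scc[3]=?,scc[4]=?,scc[5]=?,scc[6]=?)
step 5: low=(low[0]=0,low[1]=1,low[2]=2,low[3]=?,low[4]=2,low[5]=5,low[6]=2); scc=(scc[0]=1,scc[1]=0,scc[2]=?,scc[3]=?,scc[4]=?,scc[5]=2,scc[6]=?)
step 6: low=(low[0]=0,low[1]=1,low[2]=2,low[3]=?,low[4]=2,low[5]=5,low[6]=2); scc=(scc[0]=1,scc[1]=0,scc[2]=3,scc[3]=?,scc[4]=3,scc[5]=2,scc[6]=3)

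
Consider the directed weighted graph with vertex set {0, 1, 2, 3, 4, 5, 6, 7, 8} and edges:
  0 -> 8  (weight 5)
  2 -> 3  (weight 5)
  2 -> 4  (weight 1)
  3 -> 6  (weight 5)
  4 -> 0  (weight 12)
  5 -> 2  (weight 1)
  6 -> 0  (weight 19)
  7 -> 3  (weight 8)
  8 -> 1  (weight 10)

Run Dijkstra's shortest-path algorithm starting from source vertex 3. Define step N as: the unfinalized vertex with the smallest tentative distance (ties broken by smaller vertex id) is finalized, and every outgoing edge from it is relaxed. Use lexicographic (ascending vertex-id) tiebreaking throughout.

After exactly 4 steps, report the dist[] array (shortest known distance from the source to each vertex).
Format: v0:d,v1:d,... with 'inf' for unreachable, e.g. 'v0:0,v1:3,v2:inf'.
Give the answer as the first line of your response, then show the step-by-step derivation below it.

v0:24,v1:39,v2:inf,v3:0,v4:inf,v5:inf,v6:5,v7:inf,v8:29

step 1: dist = v0:inf,v1:inf,v2:inf,v3:0,v4:inf,v5:inf,v6:5,v7:inf,v8:inf
step 2: dist = v0:24,v1:inf,v2:inf,v3:0,v4:inf,v5:inf,v6:5,v7:inf,v8:inf
step 3: dist = v0:24,v1:inf,v2:inf,v3:0,v4:inf,v5:inf,v6:5,v7:inf,v8:29
step 4: dist = v0:24,v1:39,v2:inf,v3:0,v4:inf,v5:inf,v6:5,v7:inf,v8:29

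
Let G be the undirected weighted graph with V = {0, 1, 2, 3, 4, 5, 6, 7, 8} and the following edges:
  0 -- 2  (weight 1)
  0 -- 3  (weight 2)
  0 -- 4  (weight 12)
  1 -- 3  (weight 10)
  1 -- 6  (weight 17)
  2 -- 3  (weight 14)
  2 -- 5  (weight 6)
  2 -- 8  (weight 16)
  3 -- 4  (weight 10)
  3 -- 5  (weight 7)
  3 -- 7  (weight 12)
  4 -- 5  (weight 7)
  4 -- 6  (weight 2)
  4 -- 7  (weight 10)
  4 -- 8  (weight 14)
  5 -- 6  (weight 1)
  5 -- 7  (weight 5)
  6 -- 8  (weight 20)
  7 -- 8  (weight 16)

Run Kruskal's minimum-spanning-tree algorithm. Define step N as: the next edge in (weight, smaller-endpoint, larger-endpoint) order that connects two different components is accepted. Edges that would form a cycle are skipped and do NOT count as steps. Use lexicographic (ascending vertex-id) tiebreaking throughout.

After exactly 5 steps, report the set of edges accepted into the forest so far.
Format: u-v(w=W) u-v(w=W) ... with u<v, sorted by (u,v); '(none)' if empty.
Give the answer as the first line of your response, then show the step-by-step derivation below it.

0-2(w=1) 0-3(w=2) 4-6(w=2) 5-6(w=1) 5-7(w=5)

step 1: add edge 0-2 (w=1); MST = {0-2(w=1)}
step 2: add edge 5-6 (w=1); MST = {0-2(w=1) 5-6(w=1)}
step 3: add edge 0-3 (w=2); MST = {0-2(w=1) 0-3(w=2) 5-6(w=1)}
step 4: add edge 4-6 (w=2); MST = {0-2(w=1) 0-3(w=2) 4-6(w=2) 5-6(w=1)}
step 5: add edge 5-7 (w=5); MST = {0-2(w=1) 0-3(w=2) 4-6(w=2) 5-6(w=1) 5-7(w=5)}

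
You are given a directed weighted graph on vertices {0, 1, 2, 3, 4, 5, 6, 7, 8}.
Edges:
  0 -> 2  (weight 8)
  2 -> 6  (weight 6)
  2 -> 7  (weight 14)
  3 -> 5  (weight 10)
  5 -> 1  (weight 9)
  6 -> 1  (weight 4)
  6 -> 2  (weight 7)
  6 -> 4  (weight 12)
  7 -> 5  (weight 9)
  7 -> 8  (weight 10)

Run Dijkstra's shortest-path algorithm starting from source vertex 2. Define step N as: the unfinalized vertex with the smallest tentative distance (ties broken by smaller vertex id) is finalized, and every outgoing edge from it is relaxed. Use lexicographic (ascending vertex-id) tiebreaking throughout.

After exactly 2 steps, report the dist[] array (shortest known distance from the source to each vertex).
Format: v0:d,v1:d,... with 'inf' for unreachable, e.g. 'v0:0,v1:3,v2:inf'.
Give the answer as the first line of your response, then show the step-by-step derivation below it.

v0:inf,v1:10,v2:0,v3:inf,v4:18,v5:inf,v6:6,v7:14,v8:inf

step 1: dist = v0:inf,v1:inf,v2:0,v3:inf,v4:inf,v5:inf,v6:6,v7:14,v8:inf
step 2: dist = v0:inf,v1:10,v2:0,v3:inf,v4:18,v5:inf,v6:6,v7:14,v8:inf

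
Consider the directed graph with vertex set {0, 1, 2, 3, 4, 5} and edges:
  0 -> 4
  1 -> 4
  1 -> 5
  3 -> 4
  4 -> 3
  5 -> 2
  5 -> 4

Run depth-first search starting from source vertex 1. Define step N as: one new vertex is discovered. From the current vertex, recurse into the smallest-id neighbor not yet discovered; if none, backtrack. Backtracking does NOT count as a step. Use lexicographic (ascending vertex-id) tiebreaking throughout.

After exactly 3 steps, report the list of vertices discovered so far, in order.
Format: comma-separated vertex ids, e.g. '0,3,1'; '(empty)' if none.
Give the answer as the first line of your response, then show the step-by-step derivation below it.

1,4,3

step 1: discover 1; path=1; order=1
step 2: discover 4; path=1>4; order=1,4
step 3: discover 3; path=1>4>3; order=1,4,3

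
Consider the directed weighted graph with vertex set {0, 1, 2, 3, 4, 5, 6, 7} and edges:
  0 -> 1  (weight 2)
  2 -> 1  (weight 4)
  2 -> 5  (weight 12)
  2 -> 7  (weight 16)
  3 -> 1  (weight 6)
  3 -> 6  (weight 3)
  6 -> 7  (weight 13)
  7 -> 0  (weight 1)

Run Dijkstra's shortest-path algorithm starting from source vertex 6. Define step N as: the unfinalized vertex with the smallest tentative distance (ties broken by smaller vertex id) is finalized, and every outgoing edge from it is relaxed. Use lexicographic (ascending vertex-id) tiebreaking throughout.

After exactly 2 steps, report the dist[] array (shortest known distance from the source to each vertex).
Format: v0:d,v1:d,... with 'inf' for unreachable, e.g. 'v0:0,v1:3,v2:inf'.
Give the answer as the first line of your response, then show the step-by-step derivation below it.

v0:14,v1:inf,v2:inf,v3:inf,v4:inf,v5:inf,v6:0,v7:13

step 1: dist = v0:inf,v1:inf,v2:inf,v3:inf,v4:inf,v5:inf,v6:0,v7:13
step 2: dist = v0:14,v1:inf,v2:inf,v3:inf,v4:inf,v5:inf,v6:0,v7:13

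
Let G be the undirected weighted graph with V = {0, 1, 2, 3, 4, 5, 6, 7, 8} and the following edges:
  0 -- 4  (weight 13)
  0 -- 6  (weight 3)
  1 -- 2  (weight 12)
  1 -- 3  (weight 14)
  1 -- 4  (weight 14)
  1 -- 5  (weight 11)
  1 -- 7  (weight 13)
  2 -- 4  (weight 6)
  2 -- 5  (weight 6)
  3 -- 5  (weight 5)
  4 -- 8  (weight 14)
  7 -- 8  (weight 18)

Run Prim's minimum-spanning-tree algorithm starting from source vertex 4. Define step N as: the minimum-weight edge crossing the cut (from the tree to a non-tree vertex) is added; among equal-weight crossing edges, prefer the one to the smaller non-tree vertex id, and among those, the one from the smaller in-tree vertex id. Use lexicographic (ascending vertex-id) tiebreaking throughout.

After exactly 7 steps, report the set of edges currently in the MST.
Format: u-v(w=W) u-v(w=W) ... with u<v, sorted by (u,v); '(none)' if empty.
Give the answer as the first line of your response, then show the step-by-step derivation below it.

0-4(w=13) 0-6(w=3) 1-5(w=11) 1-7(w=13) 2-4(w=6) 2-5(w=6) 3-5(w=5)

step 1: add edge 2-4 (w=6); MST = {2-4(w=6)}
step 2: add edge 2-5 (w=6); MST = {2-4(w=6) 2-5(w=6)}
step 3: add edge 3-5 (w=5); MST = {2-4(w=6) 2-5(w=6) 3-5(w=5)}
step 4: add edge 1-5 (w=11); MST = {1-5(w=11) 2-4(w=6) 2-5(w=6) 3-5(w=5)}
step 5: add edge 0-4 (w=13); MST = {0-4(w=13) 1-5(w=11) 2-4(w=6) 2-5(w=6) 3-5(w=5)}
step 6: add edge 0-6 (w=3); MST = {0-4(w=13) 0-6(w=3) 1-5(w=11) 2-4(w=6) 2-5(w=6) 3-5(w=5)}
step 7: add edge 1-7 (w=13); MST = {0-4(w=13) 0-6(w=3) 1-5(w=11) 1-7(w=13) 2-4(w=6) 2-5(w=6) 3-5(w=5)}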